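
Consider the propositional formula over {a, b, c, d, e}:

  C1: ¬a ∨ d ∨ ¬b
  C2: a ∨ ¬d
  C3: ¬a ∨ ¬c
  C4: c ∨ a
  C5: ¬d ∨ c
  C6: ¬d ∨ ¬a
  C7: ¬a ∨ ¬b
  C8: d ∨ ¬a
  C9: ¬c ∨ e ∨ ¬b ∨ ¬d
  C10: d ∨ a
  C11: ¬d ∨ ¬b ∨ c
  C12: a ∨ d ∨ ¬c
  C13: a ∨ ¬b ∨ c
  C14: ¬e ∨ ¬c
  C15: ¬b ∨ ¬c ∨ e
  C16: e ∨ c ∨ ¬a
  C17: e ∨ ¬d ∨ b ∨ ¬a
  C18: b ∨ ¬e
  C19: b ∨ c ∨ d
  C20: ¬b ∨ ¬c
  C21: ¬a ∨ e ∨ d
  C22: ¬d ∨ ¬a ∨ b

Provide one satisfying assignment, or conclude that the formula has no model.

Branch on a: set a = True.
The clause (¬c) is unit, so c = False.
The clause (¬d) is unit, so d = False.
Now (d) is unsatisfied and unit — conflict.
So a must be the other value — set a = False.
The clause (¬d) is unit, so d = False.
Now (d) is unsatisfied and unit — conflict.
Neither a = True nor a = False works.

UNSATISFIABLE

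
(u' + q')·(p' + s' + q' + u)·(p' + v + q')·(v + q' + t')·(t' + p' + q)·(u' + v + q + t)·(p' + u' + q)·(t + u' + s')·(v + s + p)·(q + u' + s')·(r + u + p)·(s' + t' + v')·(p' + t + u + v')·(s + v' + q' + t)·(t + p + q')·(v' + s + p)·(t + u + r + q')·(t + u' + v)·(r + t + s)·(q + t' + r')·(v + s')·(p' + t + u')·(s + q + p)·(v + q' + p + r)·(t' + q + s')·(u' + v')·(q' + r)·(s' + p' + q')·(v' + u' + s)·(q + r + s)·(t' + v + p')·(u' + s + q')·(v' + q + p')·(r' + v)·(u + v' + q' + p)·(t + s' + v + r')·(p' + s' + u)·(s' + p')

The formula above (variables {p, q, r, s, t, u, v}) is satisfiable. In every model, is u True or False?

Suppose u = 1.
From the singleton clause (q'), q = 0.
From the singleton clause (p'), p = 0.
From the singleton clause (s'), s = 0.
But (s) is also a unit clause — contradiction.
So every satisfying assignment has u = False.

False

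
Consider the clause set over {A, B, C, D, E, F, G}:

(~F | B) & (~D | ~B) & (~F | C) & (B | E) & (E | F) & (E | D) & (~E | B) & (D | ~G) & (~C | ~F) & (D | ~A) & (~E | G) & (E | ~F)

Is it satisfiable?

No, unsatisfiable

Suppose F = 0.
From the singleton clause (E), E = 1.
From the singleton clause (B), B = 1.
From the singleton clause (~D), D = 0.
From the singleton clause (~G), G = 0.
That conflicts with the unit clause (G).
Undo F and try F = 1.
From the singleton clause (B), B = 1.
From the singleton clause (~D), D = 0.
From the singleton clause (C), C = 1.
That conflicts with the unit clause (~C).
Either choice for F ends in contradiction.
No assignment satisfies every clause.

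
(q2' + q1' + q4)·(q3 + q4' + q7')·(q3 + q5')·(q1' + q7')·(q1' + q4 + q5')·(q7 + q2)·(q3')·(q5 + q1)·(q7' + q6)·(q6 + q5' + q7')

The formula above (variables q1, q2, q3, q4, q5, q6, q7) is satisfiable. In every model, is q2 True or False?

Suppose q2 = 0.
Unit clause (q7) forces q7 = 1.
Unit clause (q1') forces q1 = 0.
Unit clause (q3') forces q3 = 0.
Unit clause (q4') forces q4 = 0.
Unit clause (q5') forces q5 = 0.
Now (q5) is unsatisfied and unit — conflict.
So every satisfying assignment has q2 = True.

True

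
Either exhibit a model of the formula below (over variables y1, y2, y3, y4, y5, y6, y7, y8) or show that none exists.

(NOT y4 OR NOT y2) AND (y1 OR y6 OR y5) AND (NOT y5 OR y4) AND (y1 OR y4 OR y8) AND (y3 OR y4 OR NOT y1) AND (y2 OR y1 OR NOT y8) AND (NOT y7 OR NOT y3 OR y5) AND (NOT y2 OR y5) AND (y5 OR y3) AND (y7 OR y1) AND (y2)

From the singleton clause (y2), y2 = true.
From the singleton clause (NOT y4), y4 = false.
From the singleton clause (NOT y5), y5 = false.
That conflicts with the unit clause (y5).

UNSATISFIABLE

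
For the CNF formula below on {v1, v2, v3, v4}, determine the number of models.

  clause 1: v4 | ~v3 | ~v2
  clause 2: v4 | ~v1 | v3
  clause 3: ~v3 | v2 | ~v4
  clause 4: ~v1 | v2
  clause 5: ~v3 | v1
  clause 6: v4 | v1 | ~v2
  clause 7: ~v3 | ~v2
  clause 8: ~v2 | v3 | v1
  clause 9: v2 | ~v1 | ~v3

3

There are 2^4 = 16 truth assignments over (v1, v2, v3, v4).
Split on v1. With v1 = 1, the clauses containing v1 are satisfied and ~v1 drops from the rest; 1 of the 2^3 = 8 assignments to the other variables satisfy what remains.
With v1 = 0, by the same count on the reduced clause set, 2 assignments work.
(One model: v1=F, v2=F, v3=F, v4=F.)
Total: 1 + 2 = 3.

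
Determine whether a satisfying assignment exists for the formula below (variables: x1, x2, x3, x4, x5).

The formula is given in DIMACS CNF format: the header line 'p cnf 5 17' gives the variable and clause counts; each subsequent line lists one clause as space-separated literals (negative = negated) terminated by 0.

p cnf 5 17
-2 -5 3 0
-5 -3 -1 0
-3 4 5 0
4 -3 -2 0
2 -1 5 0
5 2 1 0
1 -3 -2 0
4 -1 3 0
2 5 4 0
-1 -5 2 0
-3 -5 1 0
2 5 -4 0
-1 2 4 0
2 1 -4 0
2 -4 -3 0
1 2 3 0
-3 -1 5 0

Case x2 = True:
Case x5 = False:
Case x3 = False:
Case x4 = True:
Every clause is now satisfied; x1 is unconstrained.
A satisfying assignment: x1=True,  x2=True,  x3=False,  x4=True,  x5=False.

Satisfiable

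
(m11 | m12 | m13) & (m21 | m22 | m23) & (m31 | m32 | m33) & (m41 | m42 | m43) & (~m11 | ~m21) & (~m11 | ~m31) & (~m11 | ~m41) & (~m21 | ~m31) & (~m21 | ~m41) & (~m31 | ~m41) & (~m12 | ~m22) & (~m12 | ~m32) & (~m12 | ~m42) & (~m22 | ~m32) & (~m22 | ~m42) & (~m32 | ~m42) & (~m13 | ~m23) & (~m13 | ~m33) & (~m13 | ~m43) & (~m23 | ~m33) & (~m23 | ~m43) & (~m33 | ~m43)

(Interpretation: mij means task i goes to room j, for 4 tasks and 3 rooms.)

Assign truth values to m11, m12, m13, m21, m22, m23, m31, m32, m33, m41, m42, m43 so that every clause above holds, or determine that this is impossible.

UNSATISFIABLE

Suppose m11 = 0.
Suppose m12 = 1.
Unit clause (~m22) forces m22 = 0.
Unit clause (~m32) forces m32 = 0.
Unit clause (~m42) forces m42 = 0.
Suppose m21 = 1.
Unit clause (~m31) forces m31 = 0.
Unit clause (m33) forces m33 = 1.
Unit clause (~m41) forces m41 = 0.
Unit clause (m43) forces m43 = 1.
Now (~m43) is unsatisfied and unit — conflict.
Undo m21 and try m21 = 0.
Unit clause (m23) forces m23 = 1.
Unit clause (~m13) forces m13 = 0.
Unit clause (~m33) forces m33 = 0.
Unit clause (m31) forces m31 = 1.
Unit clause (~m41) forces m41 = 0.
Unit clause (m43) forces m43 = 1.
Now (~m43) is unsatisfied and unit — conflict.
Both values of m21 lead to a conflict.
Undo m12 and try m12 = 0.
Unit clause (m13) forces m13 = 1.
Unit clause (~m23) forces m23 = 0.
Unit clause (~m33) forces m33 = 0.
Unit clause (~m43) forces m43 = 0.
Suppose m21 = 1.
Unit clause (~m31) forces m31 = 0.
Unit clause (m32) forces m32 = 1.
Unit clause (~m41) forces m41 = 0.
Unit clause (m42) forces m42 = 1.
Now (~m42) is unsatisfied and unit — conflict.
Undo m21 and try m21 = 0.
Unit clause (m22) forces m22 = 1.
Unit clause (~m32) forces m32 = 0.
Unit clause (m31) forces m31 = 1.
Unit clause (~m41) forces m41 = 0.
Unit clause (m42) forces m42 = 1.
Now (~m42) is unsatisfied and unit — conflict.
Both values of m21 lead to a conflict.
Both values of m12 lead to a conflict.
Undo m11 and try m11 = 1.
Unit clause (~m21) forces m21 = 0.
Unit clause (~m31) forces m31 = 0.
Unit clause (~m41) forces m41 = 0.
Suppose m22 = 1.
Unit clause (~m12) forces m12 = 0.
Unit clause (~m32) forces m32 = 0.
Unit clause (m33) forces m33 = 1.
Unit clause (~m42) forces m42 = 0.
Unit clause (m43) forces m43 = 1.
Now (~m43) is unsatisfied and unit — conflict.
Undo m22 and try m22 = 0.
Unit clause (m23) forces m23 = 1.
Unit clause (~m13) forces m13 = 0.
Unit clause (~m33) forces m33 = 0.
Unit clause (m32) forces m32 = 1.
Unit clause (~m12) forces m12 = 0.
Unit clause (~m42) forces m42 = 0.
Unit clause (m43) forces m43 = 1.
Now (~m43) is unsatisfied and unit — conflict.
Both values of m22 lead to a conflict.
Both values of m11 lead to a conflict.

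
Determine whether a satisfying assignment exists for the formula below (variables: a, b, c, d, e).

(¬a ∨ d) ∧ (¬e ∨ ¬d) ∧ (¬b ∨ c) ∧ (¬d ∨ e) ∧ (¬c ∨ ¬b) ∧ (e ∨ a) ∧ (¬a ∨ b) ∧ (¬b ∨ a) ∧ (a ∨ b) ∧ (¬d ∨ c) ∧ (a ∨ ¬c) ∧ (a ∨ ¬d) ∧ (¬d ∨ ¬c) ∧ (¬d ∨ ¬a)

No, unsatisfiable

Branch on a: set a = False.
The clause (e) is unit, so e = True.
The clause (¬d) is unit, so d = False.
The clause (¬b) is unit, so b = False.
Now (b) is unsatisfied and unit — conflict.
Undo a and try a = True.
The clause (d) is unit, so d = True.
Now (¬d) is unsatisfied and unit — conflict.
Either choice for a ends in contradiction.
No assignment satisfies every clause.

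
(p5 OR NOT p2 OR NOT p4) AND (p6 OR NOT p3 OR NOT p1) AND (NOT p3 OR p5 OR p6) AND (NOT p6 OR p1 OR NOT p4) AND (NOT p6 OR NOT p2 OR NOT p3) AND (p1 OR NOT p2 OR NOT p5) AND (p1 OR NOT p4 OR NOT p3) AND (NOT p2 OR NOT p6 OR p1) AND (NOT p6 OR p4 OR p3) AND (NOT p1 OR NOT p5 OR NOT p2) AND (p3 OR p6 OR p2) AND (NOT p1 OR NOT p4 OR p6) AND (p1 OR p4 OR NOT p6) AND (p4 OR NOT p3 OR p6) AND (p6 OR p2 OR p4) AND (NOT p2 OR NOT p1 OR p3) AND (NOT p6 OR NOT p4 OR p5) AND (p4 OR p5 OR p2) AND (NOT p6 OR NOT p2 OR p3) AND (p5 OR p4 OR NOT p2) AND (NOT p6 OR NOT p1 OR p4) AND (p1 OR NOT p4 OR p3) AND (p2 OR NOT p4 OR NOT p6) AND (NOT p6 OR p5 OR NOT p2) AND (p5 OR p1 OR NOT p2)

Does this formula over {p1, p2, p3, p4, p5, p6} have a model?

Unsatisfiable

Suppose p5 = true.
Suppose p1 = true.
Unit clause (NOT p2) forces p2 = false.
Suppose p6 = true.
Unit clause (p4) forces p4 = true.
That conflicts with the unit clause (NOT p4).
Undo p6 and try p6 = false.
Unit clause (NOT p3) forces p3 = false.
That conflicts with the unit clause (p3).
Either choice for p6 ends in contradiction.
Undo p1 and try p1 = false.
Unit clause (NOT p2) forces p2 = false.
Suppose p6 = false.
Unit clause (p3) forces p3 = true.
Unit clause (NOT p4) forces p4 = false.
That conflicts with the unit clause (p4).
Undo p6 and try p6 = true.
Unit clause (NOT p4) forces p4 = false.
That conflicts with the unit clause (p4).
Either choice for p6 ends in contradiction.
Either choice for p1 ends in contradiction.
Undo p5 and try p5 = false.
Suppose p2 = false.
Unit clause (p4) forces p4 = true.
Unit clause (NOT p6) forces p6 = false.
Unit clause (NOT p3) forces p3 = false.
That conflicts with the unit clause (p3).
Undo p2 and try p2 = true.
Unit clause (NOT p4) forces p4 = false.
That conflicts with the unit clause (p4).
Either choice for p2 ends in contradiction.
Either choice for p5 ends in contradiction.
No assignment satisfies every clause.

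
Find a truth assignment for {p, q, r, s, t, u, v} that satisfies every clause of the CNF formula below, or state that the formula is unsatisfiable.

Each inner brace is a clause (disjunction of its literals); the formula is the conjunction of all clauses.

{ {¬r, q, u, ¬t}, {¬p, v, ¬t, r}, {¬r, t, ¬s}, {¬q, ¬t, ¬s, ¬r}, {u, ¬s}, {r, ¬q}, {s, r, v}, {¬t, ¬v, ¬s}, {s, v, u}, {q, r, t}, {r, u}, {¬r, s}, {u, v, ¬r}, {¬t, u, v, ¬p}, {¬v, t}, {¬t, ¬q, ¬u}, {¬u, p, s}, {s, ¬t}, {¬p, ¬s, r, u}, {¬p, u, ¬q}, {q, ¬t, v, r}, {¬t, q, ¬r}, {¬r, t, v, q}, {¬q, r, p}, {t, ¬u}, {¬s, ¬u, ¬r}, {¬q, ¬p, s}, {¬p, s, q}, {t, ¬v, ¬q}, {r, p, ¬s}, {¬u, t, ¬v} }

UNSATISFIABLE

Branch on u: set u = True.
(t) alone gives t = True.
(¬q) alone gives q = False.
(s) alone gives s = True.
(¬v) alone gives v = False.
(r) alone gives r = True.
Now (¬r) is unsatisfied and unit — conflict.
So u must be the other value — set u = False.
(¬s) alone gives s = False.
(v) alone gives v = True.
(r) alone gives r = True.
Now (¬r) is unsatisfied and unit — conflict.
Either choice for u ends in contradiction.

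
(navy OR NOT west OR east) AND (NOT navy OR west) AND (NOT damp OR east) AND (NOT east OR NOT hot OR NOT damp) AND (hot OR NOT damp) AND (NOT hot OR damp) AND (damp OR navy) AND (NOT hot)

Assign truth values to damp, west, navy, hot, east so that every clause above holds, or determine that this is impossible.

Unit clause (NOT hot) forces hot = false.
Unit clause (NOT damp) forces damp = false.
Unit clause (navy) forces navy = true.
Unit clause (west) forces west = true.
No clause remains; east is free.

damp ↦ false,  west ↦ true,  navy ↦ true,  hot ↦ false,  east ↦ true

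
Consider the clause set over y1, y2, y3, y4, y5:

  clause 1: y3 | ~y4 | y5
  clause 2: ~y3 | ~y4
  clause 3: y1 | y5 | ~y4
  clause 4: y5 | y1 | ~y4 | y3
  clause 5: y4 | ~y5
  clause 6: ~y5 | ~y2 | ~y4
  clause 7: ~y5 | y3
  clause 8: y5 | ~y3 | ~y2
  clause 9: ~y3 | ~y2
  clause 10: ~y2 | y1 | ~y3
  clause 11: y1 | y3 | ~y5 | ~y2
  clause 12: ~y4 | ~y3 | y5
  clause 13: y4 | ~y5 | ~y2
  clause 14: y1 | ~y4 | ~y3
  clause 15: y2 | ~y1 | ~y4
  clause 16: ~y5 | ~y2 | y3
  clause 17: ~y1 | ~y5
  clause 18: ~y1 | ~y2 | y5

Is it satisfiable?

Branch on y3: set y3 = 1.
From the singleton clause (~y4), y4 = 0.
From the singleton clause (~y5), y5 = 0.
From the singleton clause (~y2), y2 = 0.
All clauses hold; y1 can take either value.
A satisfying assignment: y1: 0; y2: 0; y3: 1; y4: 0; y5: 0.

Yes, satisfiable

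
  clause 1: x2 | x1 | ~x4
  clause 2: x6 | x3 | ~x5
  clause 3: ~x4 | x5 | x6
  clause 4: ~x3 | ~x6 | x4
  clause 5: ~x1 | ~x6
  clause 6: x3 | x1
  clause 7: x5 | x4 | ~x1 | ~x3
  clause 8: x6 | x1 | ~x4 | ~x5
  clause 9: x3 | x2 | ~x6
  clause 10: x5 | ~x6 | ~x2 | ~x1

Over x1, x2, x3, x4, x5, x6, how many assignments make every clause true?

12

There are 2^6 = 64 truth assignments over (x1, x2, x3, x4, x5, x6).
Split on x4. With x4 = 1, the clauses containing x4 are satisfied and ~x4 drops from the rest; 4 of the 2^5 = 32 assignments to the other variables satisfy what remains.
With x4 = 0, by the same count on the reduced clause set, 8 assignments work.
Total: 4 + 8 = 12.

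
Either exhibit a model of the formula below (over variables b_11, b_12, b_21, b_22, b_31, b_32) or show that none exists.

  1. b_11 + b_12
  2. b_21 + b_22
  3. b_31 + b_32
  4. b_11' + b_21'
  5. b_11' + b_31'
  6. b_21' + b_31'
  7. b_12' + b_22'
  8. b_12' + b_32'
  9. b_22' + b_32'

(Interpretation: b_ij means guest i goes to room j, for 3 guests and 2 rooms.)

UNSATISFIABLE

Case b_11 = 1:
The clause (b_21') is unit, so b_21 = 0.
The clause (b_22) is unit, so b_22 = 1.
The clause (b_31') is unit, so b_31 = 0.
The clause (b_32) is unit, so b_32 = 1.
But (b_32') is also a unit clause — contradiction.
That branch fails; take b_11 = 0 instead.
The clause (b_12) is unit, so b_12 = 1.
The clause (b_22') is unit, so b_22 = 0.
The clause (b_21) is unit, so b_21 = 1.
The clause (b_31') is unit, so b_31 = 0.
The clause (b_32) is unit, so b_32 = 1.
But (b_32') is also a unit clause — contradiction.
Both values of b_11 lead to a conflict.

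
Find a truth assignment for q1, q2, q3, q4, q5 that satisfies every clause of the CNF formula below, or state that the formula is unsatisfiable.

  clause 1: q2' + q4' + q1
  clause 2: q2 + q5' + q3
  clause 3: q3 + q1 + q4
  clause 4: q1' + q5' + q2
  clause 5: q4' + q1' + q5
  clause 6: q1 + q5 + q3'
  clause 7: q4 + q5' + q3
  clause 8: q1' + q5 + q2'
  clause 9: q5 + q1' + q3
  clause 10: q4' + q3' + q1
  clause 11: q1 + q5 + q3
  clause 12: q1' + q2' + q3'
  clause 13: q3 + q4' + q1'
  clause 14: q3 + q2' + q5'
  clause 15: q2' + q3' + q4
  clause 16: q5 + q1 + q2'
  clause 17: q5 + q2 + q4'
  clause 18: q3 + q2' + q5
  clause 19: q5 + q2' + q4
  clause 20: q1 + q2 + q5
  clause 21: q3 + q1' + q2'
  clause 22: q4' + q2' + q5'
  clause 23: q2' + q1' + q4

q1: 1, q2: 0, q3: 1, q4: 0, q5: 0

Suppose q2 = 0.
Suppose q5 = 0.
Unit clause (q4') forces q4 = 0.
Unit clause (q1) forces q1 = 1.
Unit clause (q3) forces q3 = 1.
All clauses are satisfied.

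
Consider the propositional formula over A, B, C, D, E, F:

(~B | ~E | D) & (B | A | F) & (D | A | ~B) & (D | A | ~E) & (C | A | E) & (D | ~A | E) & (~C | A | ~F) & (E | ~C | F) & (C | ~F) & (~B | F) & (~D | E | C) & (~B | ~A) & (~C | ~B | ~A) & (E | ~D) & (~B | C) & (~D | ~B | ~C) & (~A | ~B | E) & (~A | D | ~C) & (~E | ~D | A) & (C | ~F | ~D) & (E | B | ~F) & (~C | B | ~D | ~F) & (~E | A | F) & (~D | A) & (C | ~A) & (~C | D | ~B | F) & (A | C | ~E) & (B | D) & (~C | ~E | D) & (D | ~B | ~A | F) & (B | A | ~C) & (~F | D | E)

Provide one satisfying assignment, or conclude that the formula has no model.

Case C = 1:
Case A = 1:
From the singleton clause (~B), B = 0.
From the singleton clause (D), D = 1.
From the singleton clause (E), E = 1.
From the singleton clause (~F), F = 0.
All clauses are satisfied.

A=1,  B=0,  C=1,  D=1,  E=1,  F=0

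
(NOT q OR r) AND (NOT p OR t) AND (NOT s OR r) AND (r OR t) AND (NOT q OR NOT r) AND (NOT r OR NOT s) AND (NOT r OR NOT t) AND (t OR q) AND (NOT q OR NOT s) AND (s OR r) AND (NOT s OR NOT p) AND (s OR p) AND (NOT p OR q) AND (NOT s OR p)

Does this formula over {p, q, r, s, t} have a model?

Suppose q = false.
From the singleton clause (t), t = true.
From the singleton clause (NOT r), r = false.
From the singleton clause (NOT s), s = false.
But (s) is also a unit clause — contradiction.
Undo q and try q = true.
From the singleton clause (r), r = true.
But (NOT r) is also a unit clause — contradiction.
Both values of q lead to a conflict.
No assignment satisfies every clause.

No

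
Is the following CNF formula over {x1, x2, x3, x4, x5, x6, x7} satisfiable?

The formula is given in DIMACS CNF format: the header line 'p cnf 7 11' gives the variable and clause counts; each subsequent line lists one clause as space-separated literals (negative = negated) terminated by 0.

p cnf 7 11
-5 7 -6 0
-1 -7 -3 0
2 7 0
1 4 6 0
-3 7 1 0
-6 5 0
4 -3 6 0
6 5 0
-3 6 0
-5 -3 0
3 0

Unit clause (x3) forces x3 = True.
Unit clause (x6) forces x6 = True.
Unit clause (x5) forces x5 = True.
But (¬x5) is also a unit clause — contradiction.
No assignment satisfies every clause.

No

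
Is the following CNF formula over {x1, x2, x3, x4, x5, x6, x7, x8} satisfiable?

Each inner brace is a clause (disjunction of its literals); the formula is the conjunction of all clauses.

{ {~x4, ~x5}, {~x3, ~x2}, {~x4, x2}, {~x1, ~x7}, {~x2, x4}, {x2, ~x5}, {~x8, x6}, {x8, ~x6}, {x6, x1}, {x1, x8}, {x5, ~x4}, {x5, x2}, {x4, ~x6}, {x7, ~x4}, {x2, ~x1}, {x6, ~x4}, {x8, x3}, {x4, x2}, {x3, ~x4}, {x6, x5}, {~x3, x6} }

No

Try x4 = 0.
Unit clause (~x2) forces x2 = 0.
Now (x2) is unsatisfied and unit — conflict.
That branch fails; take x4 = 1 instead.
Unit clause (~x5) forces x5 = 0.
Now (x5) is unsatisfied and unit — conflict.
Both values of x4 lead to a conflict.
No assignment satisfies every clause.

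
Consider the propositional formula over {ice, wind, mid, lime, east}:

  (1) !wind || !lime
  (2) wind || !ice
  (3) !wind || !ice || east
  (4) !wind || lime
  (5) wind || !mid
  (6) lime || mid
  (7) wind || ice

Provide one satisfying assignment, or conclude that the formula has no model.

UNSATISFIABLE

Try wind = false.
(!ice) alone gives ice = false.
But (ice) is also a unit clause — contradiction.
That branch fails; take wind = true instead.
(!lime) alone gives lime = false.
But (lime) is also a unit clause — contradiction.
Both values of wind lead to a conflict.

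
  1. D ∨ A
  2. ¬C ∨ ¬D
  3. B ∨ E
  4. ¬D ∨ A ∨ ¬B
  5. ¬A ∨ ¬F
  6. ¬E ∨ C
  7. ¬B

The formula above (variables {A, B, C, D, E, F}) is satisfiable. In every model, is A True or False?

Suppose A = False.
Unit clause (D) forces D = True.
Unit clause (¬C) forces C = False.
Unit clause (¬B) forces B = False.
Unit clause (E) forces E = True.
That conflicts with the unit clause (¬E).
So every satisfying assignment has A = True.

True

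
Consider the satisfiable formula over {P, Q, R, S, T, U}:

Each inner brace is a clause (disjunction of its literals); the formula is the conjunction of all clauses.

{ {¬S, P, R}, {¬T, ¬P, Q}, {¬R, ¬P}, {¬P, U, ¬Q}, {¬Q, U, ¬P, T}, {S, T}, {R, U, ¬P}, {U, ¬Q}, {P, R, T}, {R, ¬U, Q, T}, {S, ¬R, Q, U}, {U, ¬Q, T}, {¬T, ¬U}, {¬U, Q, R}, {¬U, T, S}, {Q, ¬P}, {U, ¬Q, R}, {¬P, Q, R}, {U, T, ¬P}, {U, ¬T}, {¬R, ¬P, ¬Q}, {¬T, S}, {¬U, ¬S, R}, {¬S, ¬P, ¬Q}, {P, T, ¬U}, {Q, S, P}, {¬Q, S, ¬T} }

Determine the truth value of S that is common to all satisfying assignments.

True

Suppose S = False.
The clause (T) is unit, so T = True.
But (¬T) is also a unit clause — contradiction.
So every satisfying assignment has S = True.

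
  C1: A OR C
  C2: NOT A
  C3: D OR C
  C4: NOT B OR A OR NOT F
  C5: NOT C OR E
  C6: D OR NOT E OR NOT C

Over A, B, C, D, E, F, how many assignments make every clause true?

3

There are 2^6 = 64 truth assignments over (A, B, C, D, E, F).
Split on B. With B = true, the clauses containing B are satisfied and NOT B drops from the rest; 1 of the 2^5 = 32 assignments to the other variables satisfy what remains.
With B = false, by the same count on the reduced clause set, 2 assignments work.
(One model: A=F, B=F, C=T, D=T, E=T, F=F.)
Total: 1 + 2 = 3.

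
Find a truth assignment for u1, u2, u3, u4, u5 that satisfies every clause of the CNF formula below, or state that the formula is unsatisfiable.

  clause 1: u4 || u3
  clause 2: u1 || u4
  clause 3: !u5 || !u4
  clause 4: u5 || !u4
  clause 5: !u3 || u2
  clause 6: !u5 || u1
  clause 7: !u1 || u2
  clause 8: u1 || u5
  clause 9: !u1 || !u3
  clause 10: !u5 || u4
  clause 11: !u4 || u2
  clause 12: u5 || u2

UNSATISFIABLE

Branch on u4: set u4 = true.
Unit clause (!u5) forces u5 = false.
Now (u5) is unsatisfied and unit — conflict.
So u4 must be the other value — set u4 = false.
Unit clause (u3) forces u3 = true.
Unit clause (u1) forces u1 = true.
Now (!u1) is unsatisfied and unit — conflict.
Neither u4 = true nor u4 = false works.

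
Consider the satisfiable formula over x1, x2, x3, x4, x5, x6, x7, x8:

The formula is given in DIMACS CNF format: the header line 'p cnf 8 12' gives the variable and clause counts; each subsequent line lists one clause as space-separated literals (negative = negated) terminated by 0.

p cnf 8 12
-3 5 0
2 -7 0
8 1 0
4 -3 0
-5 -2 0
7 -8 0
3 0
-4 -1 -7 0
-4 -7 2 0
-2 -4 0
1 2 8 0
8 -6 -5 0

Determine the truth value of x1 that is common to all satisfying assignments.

True

Suppose x1 = False.
(x8) alone gives x8 = True.
(x7) alone gives x7 = True.
(x2) alone gives x2 = True.
(¬x5) alone gives x5 = False.
(¬x3) alone gives x3 = False.
Now (x3) is unsatisfied and unit — conflict.
So every satisfying assignment has x1 = True.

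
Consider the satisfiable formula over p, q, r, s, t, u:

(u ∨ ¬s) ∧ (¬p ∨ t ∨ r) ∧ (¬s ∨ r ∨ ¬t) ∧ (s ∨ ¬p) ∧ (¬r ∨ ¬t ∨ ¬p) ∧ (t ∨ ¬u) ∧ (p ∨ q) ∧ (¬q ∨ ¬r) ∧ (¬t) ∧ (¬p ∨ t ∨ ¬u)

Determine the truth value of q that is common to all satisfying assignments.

Suppose q = False.
Unit clause (p) forces p = True.
Unit clause (s) forces s = True.
Unit clause (u) forces u = True.
Unit clause (t) forces t = True.
That conflicts with the unit clause (¬t).
So every satisfying assignment has q = True.

True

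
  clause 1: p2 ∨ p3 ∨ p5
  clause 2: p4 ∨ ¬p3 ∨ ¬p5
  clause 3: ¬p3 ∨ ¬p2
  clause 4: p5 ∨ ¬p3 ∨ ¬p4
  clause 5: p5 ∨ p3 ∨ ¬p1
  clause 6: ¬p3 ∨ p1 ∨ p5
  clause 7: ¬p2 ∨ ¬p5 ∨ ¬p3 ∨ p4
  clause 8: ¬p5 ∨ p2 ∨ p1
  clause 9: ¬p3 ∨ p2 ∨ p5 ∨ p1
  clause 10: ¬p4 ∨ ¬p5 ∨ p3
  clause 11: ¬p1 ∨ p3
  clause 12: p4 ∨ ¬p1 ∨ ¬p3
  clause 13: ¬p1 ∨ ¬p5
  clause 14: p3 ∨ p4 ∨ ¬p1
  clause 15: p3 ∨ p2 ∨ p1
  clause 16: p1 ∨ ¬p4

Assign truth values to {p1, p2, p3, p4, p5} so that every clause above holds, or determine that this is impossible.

p1 ↦ False,  p2 ↦ True,  p3 ↦ False,  p4 ↦ False,  p5 ↦ True

Branch on p3: set p3 = False.
Unit clause (¬p1) forces p1 = False.
Unit clause (p2) forces p2 = True.
Unit clause (¬p4) forces p4 = False.
All clauses hold; p5 can take either value.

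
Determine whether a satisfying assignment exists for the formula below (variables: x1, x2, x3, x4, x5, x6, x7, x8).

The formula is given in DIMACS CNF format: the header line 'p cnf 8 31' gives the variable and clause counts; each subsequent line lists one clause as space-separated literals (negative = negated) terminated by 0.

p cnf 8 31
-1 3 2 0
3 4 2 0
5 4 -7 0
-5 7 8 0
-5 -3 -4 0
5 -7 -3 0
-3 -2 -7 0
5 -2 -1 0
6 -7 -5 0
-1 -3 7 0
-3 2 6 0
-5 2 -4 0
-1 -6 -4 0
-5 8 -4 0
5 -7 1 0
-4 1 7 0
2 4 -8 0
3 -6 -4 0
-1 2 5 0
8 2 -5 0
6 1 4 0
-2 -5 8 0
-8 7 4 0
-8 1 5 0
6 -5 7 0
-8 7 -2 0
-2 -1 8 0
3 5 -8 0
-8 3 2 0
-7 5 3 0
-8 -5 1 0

Satisfiable

Branch on x1: set x1 = False.
Branch on x5: set x5 = False.
Unit clause (¬x7) forces x7 = False.
Unit clause (¬x4) forces x4 = False.
Unit clause (x6) forces x6 = True.
Unit clause (¬x8) forces x8 = False.
Branch on x3: set x3 = False.
Unit clause (x2) forces x2 = True.
This assignment satisfies each clause.
A satisfying assignment: x1: False; x2: True; x3: False; x4: False; x5: False; x6: True; x7: False; x8: False.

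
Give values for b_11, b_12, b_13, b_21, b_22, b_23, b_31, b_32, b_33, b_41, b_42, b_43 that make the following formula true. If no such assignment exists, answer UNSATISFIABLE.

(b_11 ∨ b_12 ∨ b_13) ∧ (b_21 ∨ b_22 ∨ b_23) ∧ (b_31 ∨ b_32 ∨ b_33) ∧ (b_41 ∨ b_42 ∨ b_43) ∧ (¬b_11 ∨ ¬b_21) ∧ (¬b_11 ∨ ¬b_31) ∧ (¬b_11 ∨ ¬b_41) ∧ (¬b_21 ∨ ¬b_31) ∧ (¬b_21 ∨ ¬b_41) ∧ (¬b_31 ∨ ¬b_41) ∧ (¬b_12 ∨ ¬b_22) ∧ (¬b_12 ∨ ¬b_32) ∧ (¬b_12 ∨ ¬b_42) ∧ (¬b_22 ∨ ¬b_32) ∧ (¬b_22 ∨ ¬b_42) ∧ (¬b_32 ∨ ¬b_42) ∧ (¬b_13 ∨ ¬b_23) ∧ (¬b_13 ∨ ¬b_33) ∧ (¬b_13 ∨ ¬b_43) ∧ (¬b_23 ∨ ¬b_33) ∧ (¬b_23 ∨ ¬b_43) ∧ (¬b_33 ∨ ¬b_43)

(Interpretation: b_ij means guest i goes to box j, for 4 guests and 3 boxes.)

Case b_11 = False:
Case b_12 = True:
From the singleton clause (¬b_22), b_22 = False.
From the singleton clause (¬b_32), b_32 = False.
From the singleton clause (¬b_42), b_42 = False.
Case b_21 = True:
From the singleton clause (¬b_31), b_31 = False.
From the singleton clause (b_33), b_33 = True.
From the singleton clause (¬b_41), b_41 = False.
From the singleton clause (b_43), b_43 = True.
But (¬b_43) is also a unit clause — contradiction.
Undo b_21 and try b_21 = False.
From the singleton clause (b_23), b_23 = True.
From the singleton clause (¬b_13), b_13 = False.
From the singleton clause (¬b_33), b_33 = False.
From the singleton clause (b_31), b_31 = True.
From the singleton clause (¬b_41), b_41 = False.
From the singleton clause (b_43), b_43 = True.
But (¬b_43) is also a unit clause — contradiction.
Both values of b_21 lead to a conflict.
Undo b_12 and try b_12 = False.
From the singleton clause (b_13), b_13 = True.
From the singleton clause (¬b_23), b_23 = False.
From the singleton clause (¬b_33), b_33 = False.
From the singleton clause (¬b_43), b_43 = False.
Case b_21 = True:
From the singleton clause (¬b_31), b_31 = False.
From the singleton clause (b_32), b_32 = True.
From the singleton clause (¬b_41), b_41 = False.
From the singleton clause (b_42), b_42 = True.
But (¬b_42) is also a unit clause — contradiction.
Undo b_21 and try b_21 = False.
From the singleton clause (b_22), b_22 = True.
From the singleton clause (¬b_32), b_32 = False.
From the singleton clause (b_31), b_31 = True.
From the singleton clause (¬b_41), b_41 = False.
From the singleton clause (b_42), b_42 = True.
But (¬b_42) is also a unit clause — contradiction.
Both values of b_21 lead to a conflict.
Both values of b_12 lead to a conflict.
Undo b_11 and try b_11 = True.
From the singleton clause (¬b_21), b_21 = False.
From the singleton clause (¬b_31), b_31 = False.
From the singleton clause (¬b_41), b_41 = False.
Case b_22 = True:
From the singleton clause (¬b_12), b_12 = False.
From the singleton clause (¬b_32), b_32 = False.
From the singleton clause (b_33), b_33 = True.
From the singleton clause (¬b_42), b_42 = False.
From the singleton clause (b_43), b_43 = True.
But (¬b_43) is also a unit clause — contradiction.
Undo b_22 and try b_22 = False.
From the singleton clause (b_23), b_23 = True.
From the singleton clause (¬b_13), b_13 = False.
From the singleton clause (¬b_33), b_33 = False.
From the singleton clause (b_32), b_32 = True.
From the singleton clause (¬b_12), b_12 = False.
From the singleton clause (¬b_42), b_42 = False.
From the singleton clause (b_43), b_43 = True.
But (¬b_43) is also a unit clause — contradiction.
Both values of b_22 lead to a conflict.
Both values of b_11 lead to a conflict.

UNSATISFIABLE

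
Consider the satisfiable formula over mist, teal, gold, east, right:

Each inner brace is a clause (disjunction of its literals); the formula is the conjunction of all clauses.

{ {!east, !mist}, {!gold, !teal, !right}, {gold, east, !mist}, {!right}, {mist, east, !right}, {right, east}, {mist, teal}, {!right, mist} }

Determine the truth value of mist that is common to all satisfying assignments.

False

Suppose mist = true.
The clause (!east) is unit, so east = false.
The clause (gold) is unit, so gold = true.
The clause (!right) is unit, so right = false.
Now (right) is unsatisfied and unit — conflict.
So every satisfying assignment has mist = False.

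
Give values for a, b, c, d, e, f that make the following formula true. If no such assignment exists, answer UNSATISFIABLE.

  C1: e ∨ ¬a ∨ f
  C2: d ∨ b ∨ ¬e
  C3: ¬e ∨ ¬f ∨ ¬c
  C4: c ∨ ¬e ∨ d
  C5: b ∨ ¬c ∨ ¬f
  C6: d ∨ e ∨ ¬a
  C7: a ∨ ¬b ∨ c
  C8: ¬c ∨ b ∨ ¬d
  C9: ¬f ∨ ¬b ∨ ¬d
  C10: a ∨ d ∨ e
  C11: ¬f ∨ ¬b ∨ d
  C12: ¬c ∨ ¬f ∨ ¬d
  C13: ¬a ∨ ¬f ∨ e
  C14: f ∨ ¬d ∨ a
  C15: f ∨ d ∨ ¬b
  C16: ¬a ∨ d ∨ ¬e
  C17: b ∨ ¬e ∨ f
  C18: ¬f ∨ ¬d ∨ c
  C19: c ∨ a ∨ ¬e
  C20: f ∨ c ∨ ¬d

Branch on e: set e = True.
Branch on d: set d = True.
Branch on f: set f = False.
From the singleton clause (a), a = True.
From the singleton clause (b), b = True.
From the singleton clause (c), c = True.
All clauses are satisfied.

a ↦ True, b ↦ True, c ↦ True, d ↦ True, e ↦ True, f ↦ False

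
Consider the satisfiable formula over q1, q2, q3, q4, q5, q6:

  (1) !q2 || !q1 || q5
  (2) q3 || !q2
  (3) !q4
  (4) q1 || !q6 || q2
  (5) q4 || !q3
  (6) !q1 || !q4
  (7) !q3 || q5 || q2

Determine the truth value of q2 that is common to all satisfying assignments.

False

Suppose q2 = true.
The clause (q3) is unit, so q3 = true.
The clause (!q4) is unit, so q4 = false.
That conflicts with the unit clause (q4).
So every satisfying assignment has q2 = False.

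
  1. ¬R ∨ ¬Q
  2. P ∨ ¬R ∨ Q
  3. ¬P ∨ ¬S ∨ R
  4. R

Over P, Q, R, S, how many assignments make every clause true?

There are 2^4 = 16 truth assignments over (P, Q, R, S).
Split on Q. With Q = True, the clauses containing Q are satisfied and ¬Q drops from the rest; 0 of the 2^3 = 8 assignments to the other variables satisfy what remains.
With Q = False, by the same count on the reduced clause set, 2 assignments work.
(One model: P=T, Q=F, R=T, S=F.)
Total: 0 + 2 = 2.

2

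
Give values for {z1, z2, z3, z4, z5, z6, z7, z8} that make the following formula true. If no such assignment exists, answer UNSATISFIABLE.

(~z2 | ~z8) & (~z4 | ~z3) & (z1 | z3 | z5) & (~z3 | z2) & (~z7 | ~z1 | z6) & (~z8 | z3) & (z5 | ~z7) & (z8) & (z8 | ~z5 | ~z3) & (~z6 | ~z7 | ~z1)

UNSATISFIABLE

From the singleton clause (z8), z8 = 1.
From the singleton clause (~z2), z2 = 0.
From the singleton clause (~z3), z3 = 0.
That conflicts with the unit clause (z3).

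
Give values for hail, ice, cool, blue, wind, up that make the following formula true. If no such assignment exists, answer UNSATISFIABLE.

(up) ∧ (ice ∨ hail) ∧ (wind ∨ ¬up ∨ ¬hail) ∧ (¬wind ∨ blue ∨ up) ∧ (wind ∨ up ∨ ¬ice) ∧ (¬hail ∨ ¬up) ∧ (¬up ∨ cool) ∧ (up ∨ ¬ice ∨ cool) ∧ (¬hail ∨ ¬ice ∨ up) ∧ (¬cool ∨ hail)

Unit clause (up) forces up = True.
Unit clause (¬hail) forces hail = False.
Unit clause (ice) forces ice = True.
Unit clause (cool) forces cool = True.
That conflicts with the unit clause (¬cool).

UNSATISFIABLE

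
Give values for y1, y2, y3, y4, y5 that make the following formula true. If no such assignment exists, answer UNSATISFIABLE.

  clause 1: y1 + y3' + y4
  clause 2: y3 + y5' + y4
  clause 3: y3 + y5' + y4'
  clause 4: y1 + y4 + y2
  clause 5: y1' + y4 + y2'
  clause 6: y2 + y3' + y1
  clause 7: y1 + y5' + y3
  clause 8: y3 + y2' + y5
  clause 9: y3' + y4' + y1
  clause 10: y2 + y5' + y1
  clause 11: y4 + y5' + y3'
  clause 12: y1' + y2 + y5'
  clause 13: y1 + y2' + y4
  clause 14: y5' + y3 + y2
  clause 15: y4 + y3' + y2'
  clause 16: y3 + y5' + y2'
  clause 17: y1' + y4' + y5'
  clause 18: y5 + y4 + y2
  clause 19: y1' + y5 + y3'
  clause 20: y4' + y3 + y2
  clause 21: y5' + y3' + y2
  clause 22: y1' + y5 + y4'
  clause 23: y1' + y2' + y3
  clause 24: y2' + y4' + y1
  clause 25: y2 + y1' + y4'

UNSATISFIABLE

Suppose y1 = 1.
Suppose y4 = 1.
From the singleton clause (y5'), y5 = 0.
Now (y5) is unsatisfied and unit — conflict.
Undo y4 and try y4 = 0.
From the singleton clause (y2'), y2 = 0.
From the singleton clause (y5'), y5 = 0.
Now (y5) is unsatisfied and unit — conflict.
Both values of y4 lead to a conflict.
Undo y1 and try y1 = 0.
Suppose y3 = 0.
From the singleton clause (y5'), y5 = 0.
From the singleton clause (y2'), y2 = 0.
From the singleton clause (y4), y4 = 1.
Now (y4') is unsatisfied and unit — conflict.
Undo y3 and try y3 = 1.
From the singleton clause (y4), y4 = 1.
Now (y4') is unsatisfied and unit — conflict.
Both values of y3 lead to a conflict.
Both values of y1 lead to a conflict.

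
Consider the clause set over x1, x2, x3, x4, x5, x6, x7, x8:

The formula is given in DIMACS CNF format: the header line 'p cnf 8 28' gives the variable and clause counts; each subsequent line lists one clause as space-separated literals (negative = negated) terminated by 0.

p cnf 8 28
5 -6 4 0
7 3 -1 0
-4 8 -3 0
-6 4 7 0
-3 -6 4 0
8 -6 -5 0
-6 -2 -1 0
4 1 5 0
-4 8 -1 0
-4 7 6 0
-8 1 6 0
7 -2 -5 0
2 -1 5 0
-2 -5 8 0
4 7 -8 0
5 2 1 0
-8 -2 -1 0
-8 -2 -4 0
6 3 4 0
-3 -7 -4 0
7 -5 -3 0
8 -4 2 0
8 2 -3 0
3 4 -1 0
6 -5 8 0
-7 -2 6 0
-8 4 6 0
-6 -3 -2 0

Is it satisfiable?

Suppose x5 = False.
Suppose x6 = False.
Suppose x4 = False.
From the singleton clause (x1), x1 = True.
From the singleton clause (x2), x2 = True.
From the singleton clause (¬x8), x8 = False.
From the singleton clause (x3), x3 = True.
From the singleton clause (¬x7), x7 = False.
All clauses are satisfied.
A satisfying assignment: x1 ↦ True, x2 ↦ True, x3 ↦ True, x4 ↦ False, x5 ↦ False, x6 ↦ False, x7 ↦ False, x8 ↦ False.

Yes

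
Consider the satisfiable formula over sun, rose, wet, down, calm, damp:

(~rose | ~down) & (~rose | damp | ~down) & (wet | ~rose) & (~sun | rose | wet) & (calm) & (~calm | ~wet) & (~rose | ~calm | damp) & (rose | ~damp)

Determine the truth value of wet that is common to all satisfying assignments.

False

Suppose wet = 1.
From the singleton clause (calm), calm = 1.
Now (~calm) is unsatisfied and unit — conflict.
So every satisfying assignment has wet = False.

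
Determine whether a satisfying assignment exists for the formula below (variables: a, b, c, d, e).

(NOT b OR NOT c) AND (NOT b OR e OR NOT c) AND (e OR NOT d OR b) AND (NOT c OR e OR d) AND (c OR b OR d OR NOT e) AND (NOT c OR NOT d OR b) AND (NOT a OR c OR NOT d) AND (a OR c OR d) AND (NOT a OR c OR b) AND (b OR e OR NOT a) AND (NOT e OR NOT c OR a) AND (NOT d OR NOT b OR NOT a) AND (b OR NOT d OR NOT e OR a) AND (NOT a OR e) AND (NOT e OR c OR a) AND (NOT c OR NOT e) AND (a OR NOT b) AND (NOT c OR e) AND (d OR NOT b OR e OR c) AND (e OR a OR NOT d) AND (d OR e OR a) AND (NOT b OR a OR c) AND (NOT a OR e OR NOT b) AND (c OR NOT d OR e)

Suppose b = true.
From the singleton clause (NOT c), c = false.
From the singleton clause (a), a = true.
From the singleton clause (NOT d), d = false.
From the singleton clause (e), e = true.
Every clause now holds.
A satisfying assignment: a=true; b=true; c=false; d=false; e=true.

Yes, satisfiable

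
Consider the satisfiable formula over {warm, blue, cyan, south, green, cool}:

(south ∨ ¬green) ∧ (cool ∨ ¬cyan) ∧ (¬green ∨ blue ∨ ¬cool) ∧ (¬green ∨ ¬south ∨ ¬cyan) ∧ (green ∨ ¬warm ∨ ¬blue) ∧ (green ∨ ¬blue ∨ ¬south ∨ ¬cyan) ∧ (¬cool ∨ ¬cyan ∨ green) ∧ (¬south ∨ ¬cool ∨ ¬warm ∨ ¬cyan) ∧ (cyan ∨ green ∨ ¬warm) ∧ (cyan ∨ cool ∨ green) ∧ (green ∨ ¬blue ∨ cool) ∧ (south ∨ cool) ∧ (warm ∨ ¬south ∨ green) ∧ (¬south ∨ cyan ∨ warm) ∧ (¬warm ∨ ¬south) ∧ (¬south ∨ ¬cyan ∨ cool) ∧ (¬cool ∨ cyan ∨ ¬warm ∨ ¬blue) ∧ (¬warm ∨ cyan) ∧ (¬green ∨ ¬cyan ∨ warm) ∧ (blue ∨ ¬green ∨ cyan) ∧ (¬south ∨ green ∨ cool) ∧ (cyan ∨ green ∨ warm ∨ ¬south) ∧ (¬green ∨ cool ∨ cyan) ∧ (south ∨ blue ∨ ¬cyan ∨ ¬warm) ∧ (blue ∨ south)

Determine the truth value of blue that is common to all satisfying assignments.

True

Suppose blue = False.
The clause (south) is unit, so south = True.
The clause (¬warm) is unit, so warm = False.
The clause (green) is unit, so green = True.
The clause (¬cool) is unit, so cool = False.
The clause (¬cyan) is unit, so cyan = False.
But (cyan) is also a unit clause — contradiction.
So every satisfying assignment has blue = True.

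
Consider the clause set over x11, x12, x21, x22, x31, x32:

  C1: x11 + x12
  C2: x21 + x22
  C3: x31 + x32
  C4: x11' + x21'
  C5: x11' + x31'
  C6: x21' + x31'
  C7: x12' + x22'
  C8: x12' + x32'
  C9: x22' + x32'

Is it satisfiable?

Suppose x11 = 1.
(x21') alone gives x21 = 0.
(x22) alone gives x22 = 1.
(x31') alone gives x31 = 0.
(x32) alone gives x32 = 1.
That conflicts with the unit clause (x32').
Backtrack on x11: now try x11 = 0.
(x12) alone gives x12 = 1.
(x22') alone gives x22 = 0.
(x21) alone gives x21 = 1.
(x31') alone gives x31 = 0.
(x32) alone gives x32 = 1.
That conflicts with the unit clause (x32').
Neither x11 = 1 nor x11 = 0 works.
No assignment satisfies every clause.

No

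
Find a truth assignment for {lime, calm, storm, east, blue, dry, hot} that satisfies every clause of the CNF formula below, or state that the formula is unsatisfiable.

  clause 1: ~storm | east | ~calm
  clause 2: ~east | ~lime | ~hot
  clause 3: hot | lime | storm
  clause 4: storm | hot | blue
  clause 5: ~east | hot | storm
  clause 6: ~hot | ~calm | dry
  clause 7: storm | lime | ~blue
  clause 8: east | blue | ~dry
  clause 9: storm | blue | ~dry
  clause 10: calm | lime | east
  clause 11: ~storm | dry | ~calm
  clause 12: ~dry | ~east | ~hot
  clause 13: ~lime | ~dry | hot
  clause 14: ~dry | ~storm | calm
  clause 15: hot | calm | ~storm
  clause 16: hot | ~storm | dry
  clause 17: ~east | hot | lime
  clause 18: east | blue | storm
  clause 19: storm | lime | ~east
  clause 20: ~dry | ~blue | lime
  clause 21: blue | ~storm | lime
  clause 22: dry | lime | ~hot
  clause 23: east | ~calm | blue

lime: 1, calm: 0, storm: 1, east: 0, blue: 0, dry: 0, hot: 1

Branch on storm: set storm = 1.
Branch on east: set east = 0.
From the singleton clause (~calm), calm = 0.
From the singleton clause (lime), lime = 1.
From the singleton clause (~dry), dry = 0.
From the singleton clause (hot), hot = 1.
Every clause is now satisfied; blue is unconstrained.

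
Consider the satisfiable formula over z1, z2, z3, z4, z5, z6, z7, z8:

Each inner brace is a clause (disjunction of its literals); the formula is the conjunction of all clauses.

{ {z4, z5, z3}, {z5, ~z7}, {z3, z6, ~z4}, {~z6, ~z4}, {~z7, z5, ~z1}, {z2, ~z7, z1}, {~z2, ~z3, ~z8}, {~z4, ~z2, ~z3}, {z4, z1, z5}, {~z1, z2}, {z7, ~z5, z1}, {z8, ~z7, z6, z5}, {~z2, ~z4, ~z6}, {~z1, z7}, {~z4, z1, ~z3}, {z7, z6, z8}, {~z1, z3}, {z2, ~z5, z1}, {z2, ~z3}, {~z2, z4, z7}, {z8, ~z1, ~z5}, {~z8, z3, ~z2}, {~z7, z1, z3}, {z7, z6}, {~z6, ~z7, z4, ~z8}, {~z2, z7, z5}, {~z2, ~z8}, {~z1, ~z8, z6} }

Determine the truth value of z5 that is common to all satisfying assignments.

True

Suppose z5 = 0.
Unit clause (~z7) forces z7 = 0.
Unit clause (~z1) forces z1 = 0.
Unit clause (z4) forces z4 = 1.
Unit clause (~z6) forces z6 = 0.
Now (z6) is unsatisfied and unit — conflict.
So every satisfying assignment has z5 = True.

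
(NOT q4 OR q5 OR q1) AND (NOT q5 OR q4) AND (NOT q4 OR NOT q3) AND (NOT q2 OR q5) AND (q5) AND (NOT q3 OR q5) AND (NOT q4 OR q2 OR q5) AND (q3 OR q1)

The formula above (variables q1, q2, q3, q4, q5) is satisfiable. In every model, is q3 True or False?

False

Suppose q3 = true.
(NOT q4) alone gives q4 = false.
(NOT q5) alone gives q5 = false.
That conflicts with the unit clause (q5).
So every satisfying assignment has q3 = False.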